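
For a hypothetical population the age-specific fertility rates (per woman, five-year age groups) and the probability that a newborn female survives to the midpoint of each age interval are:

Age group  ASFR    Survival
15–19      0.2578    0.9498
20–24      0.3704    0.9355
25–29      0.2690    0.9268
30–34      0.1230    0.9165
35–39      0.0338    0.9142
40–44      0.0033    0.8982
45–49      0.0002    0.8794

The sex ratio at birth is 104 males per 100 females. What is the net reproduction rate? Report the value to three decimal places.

2.420

Proportion female at birth = 100 / (100 + 104) = 0.49020.
Each age group contributes 5 × ASFR × survival:
  15–19: 5 × 0.2578 × 0.9498 = 1.22429
  20–24: 5 × 0.3704 × 0.9355 = 1.73255
  25–29: 5 × 0.2690 × 0.9268 = 1.24655
  30–34: 5 × 0.1230 × 0.9165 = 0.56365
  35–39: 5 × 0.0338 × 0.9142 = 0.15450
  40–44: 5 × 0.0033 × 0.8982 = 0.01482
  45–49: 5 × 0.0002 × 0.8794 = 0.00088
Sum = 4.93724
NRR = 0.49020 × 4.93724 = 2.42024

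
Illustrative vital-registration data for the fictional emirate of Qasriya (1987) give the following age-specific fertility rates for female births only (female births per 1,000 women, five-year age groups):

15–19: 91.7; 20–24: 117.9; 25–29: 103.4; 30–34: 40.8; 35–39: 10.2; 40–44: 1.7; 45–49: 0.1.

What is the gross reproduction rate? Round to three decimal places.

Sum of female ASFRs = 91.7 + 117.9 + 103.4 + 40.8 + 10.2 + 1.7 + 0.1 = 365.8
GRR = 5 × 365.8 / 1000 = 1.829

1.829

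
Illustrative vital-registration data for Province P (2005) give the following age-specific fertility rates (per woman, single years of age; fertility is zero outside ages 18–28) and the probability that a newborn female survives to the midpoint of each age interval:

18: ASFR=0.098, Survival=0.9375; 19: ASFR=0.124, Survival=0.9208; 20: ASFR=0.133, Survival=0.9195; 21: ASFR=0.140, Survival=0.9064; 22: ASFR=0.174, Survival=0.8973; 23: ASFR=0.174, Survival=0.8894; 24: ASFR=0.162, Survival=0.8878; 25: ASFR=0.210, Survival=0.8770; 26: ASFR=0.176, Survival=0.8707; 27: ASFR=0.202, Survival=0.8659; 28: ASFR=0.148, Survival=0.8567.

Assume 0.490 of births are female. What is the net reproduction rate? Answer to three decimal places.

Proportion female at birth = 0.490.
Weighting each age-specific rate by interval width and survival:
  18: 1 × 0.098 × 0.9375 = 0.09188
  19: 1 × 0.124 × 0.9208 = 0.11418
  20: 1 × 0.133 × 0.9195 = 0.12229
  21: 1 × 0.140 × 0.9064 = 0.12690
  22: 1 × 0.174 × 0.8973 = 0.15613
  23: 1 × 0.174 × 0.8894 = 0.15476
  24: 1 × 0.162 × 0.8878 = 0.14382
  25: 1 × 0.210 × 0.8770 = 0.18417
  26: 1 × 0.176 × 0.8707 = 0.15324
  27: 1 × 0.202 × 0.8659 = 0.17491
  28: 1 × 0.148 × 0.8567 = 0.12679
Sum = 1.54907
NRR = 0.490 × 1.54907 = 0.75904
NRR < 1, so the cohort does not fully replace itself.

0.759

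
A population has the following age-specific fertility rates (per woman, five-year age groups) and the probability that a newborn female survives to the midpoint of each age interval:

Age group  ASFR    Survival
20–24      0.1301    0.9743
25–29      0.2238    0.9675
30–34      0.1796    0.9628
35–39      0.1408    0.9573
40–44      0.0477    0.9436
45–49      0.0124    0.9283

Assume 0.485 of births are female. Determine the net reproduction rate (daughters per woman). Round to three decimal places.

Proportion female at birth = 0.485.
Each age group contributes 5 × ASFR × survival:
  20–24: 5 × 0.1301 × 0.9743 = 0.63378
  25–29: 5 × 0.2238 × 0.9675 = 1.08263
  30–34: 5 × 0.1796 × 0.9628 = 0.86459
  35–39: 5 × 0.1408 × 0.9573 = 0.67394
  40–44: 5 × 0.0477 × 0.9436 = 0.22505
  45–49: 5 × 0.0124 × 0.9283 = 0.05755
Sum = 3.53754
NRR = 0.485 × 3.53754 = 1.71571
NRR > 1, so each generation more than replaces itself.

1.716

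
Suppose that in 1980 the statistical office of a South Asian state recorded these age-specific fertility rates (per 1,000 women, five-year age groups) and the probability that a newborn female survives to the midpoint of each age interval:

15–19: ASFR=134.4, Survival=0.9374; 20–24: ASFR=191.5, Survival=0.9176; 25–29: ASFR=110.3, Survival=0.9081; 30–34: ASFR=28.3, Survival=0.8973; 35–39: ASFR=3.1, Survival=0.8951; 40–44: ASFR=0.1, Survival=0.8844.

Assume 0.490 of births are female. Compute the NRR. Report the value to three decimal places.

1.054

Proportion female at birth = 0.490.
Survival-weighted fertility by age (5·fₓ·Sₓ):
  15–19: 5 × 134.4/1000 × 0.9374 = 0.62993
  20–24: 5 × 191.5/1000 × 0.9176 = 0.87860
  25–29: 5 × 110.3/1000 × 0.9081 = 0.50082
  30–34: 5 × 28.3/1000 × 0.8973 = 0.12697
  35–39: 5 × 3.1/1000 × 0.8951 = 0.01387
  40–44: 5 × 0.1/1000 × 0.8844 = 0.00044
Sum = 2.15063
NRR = 0.490 × 2.15063 = 1.05381
An NRR exceeding 1 indicates intrinsic growth under these rates.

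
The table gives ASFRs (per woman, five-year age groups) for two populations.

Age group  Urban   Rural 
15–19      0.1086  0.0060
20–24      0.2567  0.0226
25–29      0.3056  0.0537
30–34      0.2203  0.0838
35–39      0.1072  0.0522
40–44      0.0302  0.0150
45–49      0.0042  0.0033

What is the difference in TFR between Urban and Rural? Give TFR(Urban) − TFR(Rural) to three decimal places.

Urban:
  Sum of ASFRs = 0.1086 + 0.2567 + 0.3056 + 0.2203 + 0.1072 + 0.0302 + 0.0042 = 1.0328
  TFR = 5 × 1.0328 = 5.164
Rural:
  Sum of ASFRs = 0.0060 + 0.0226 + 0.0537 + 0.0838 + 0.0522 + 0.0150 + 0.0033 = 0.2366
  TFR = 5 × 0.2366 = 1.183
Difference = 5.164 − 1.183 = 3.981

3.981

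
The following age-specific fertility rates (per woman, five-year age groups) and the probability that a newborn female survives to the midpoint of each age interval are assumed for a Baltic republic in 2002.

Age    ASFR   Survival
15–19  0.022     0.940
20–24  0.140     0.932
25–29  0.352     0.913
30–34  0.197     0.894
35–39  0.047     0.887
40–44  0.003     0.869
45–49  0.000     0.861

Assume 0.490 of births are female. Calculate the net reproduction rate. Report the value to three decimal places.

Proportion female at birth = 0.490.
Weighting each age-specific rate by interval width and survival:
  15–19: 5 × 0.022 × 0.940 = 0.10340
  20–24: 5 × 0.140 × 0.932 = 0.65240
  25–29: 5 × 0.352 × 0.913 = 1.60688
  30–34: 5 × 0.197 × 0.894 = 0.88059
  35–39: 5 × 0.047 × 0.887 = 0.20845
  40–44: 5 × 0.003 × 0.869 = 0.01304
  45–49: 5 × 0.000 × 0.861 = 0.00000
Sum = 3.46476
NRR = 0.490 × 3.46476 = 1.69773

1.698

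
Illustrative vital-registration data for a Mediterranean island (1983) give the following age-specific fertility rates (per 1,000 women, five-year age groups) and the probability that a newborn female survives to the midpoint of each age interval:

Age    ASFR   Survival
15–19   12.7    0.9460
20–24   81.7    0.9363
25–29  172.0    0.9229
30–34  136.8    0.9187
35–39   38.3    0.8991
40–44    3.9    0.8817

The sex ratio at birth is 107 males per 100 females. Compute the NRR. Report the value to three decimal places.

0.992

Proportion female at birth = 100 / (100 + 107) = 0.48309.
Weighting each age-specific rate by interval width and survival:
  15–19: 5 × 12.7/1000 × 0.9460 = 0.06007
  20–24: 5 × 81.7/1000 × 0.9363 = 0.38248
  25–29: 5 × 172.0/1000 × 0.9229 = 0.79369
  30–34: 5 × 136.8/1000 × 0.9187 = 0.62839
  35–39: 5 × 38.3/1000 × 0.8991 = 0.17218
  40–44: 5 × 3.9/1000 × 0.8817 = 0.01719
Sum = 2.05400
NRR = 0.48309 × 2.05400 = 0.99227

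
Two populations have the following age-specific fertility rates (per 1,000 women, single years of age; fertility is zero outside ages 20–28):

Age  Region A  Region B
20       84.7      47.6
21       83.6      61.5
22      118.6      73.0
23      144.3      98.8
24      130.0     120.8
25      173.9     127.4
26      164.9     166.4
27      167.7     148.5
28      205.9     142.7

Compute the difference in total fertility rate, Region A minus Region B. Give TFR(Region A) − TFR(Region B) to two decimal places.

0.29

Region A:
  Sum of ASFRs = 84.7 + 83.6 + 118.6 + 144.3 + 130.0 + 173.9 + 164.9 + 167.7 + 205.9 = 1273.6
  TFR = 1273.6 / 1000 = 1.2736
Region B:
  Sum of ASFRs = 47.6 + 61.5 + 73.0 + 98.8 + 120.8 + 127.4 + 166.4 + 148.5 + 142.7 = 986.7
  TFR = 986.7 / 1000 = 0.9867
Difference = 1.2736 − 0.9867 = 0.2869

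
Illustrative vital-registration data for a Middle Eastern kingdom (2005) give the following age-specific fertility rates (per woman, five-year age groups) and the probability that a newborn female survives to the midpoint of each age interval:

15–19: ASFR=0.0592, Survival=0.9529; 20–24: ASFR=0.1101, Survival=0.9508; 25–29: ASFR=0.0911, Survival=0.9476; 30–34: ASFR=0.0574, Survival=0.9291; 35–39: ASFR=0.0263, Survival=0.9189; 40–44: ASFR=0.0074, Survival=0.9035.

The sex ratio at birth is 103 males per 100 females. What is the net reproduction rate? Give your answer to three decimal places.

0.817

Proportion female at birth = 100 / (100 + 103) = 0.49261.
Per-age-group product (5 × ASFR × survival probability):
  15–19: 5 × 0.0592 × 0.9529 = 0.28206
  20–24: 5 × 0.1101 × 0.9508 = 0.52342
  25–29: 5 × 0.0911 × 0.9476 = 0.43163
  30–34: 5 × 0.0574 × 0.9291 = 0.26665
  35–39: 5 × 0.0263 × 0.9189 = 0.12084
  40–44: 5 × 0.0074 × 0.9035 = 0.03343
Sum = 1.65803
NRR = 0.49261 × 1.65803 = 0.81676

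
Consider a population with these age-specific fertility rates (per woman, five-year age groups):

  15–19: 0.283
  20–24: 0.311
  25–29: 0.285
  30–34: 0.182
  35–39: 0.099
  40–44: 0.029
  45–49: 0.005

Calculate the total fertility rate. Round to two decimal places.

Sum of ASFRs = 0.283 + 0.311 + 0.285 + 0.182 + 0.099 + 0.029 + 0.005 = 1.194
TFR = 5 × 1.194 = 5.97

5.97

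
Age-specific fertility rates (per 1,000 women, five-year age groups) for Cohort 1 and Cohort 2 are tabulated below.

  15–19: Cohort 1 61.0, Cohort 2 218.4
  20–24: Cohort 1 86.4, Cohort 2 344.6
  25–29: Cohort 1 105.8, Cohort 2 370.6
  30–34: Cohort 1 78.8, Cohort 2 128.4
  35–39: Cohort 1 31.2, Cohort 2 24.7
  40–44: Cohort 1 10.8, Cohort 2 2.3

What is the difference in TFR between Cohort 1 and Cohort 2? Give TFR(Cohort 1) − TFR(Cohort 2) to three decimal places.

-3.575

Cohort 1:
  Sum of ASFRs = 61.0 + 86.4 + 105.8 + 78.8 + 31.2 + 10.8 = 374.0
  TFR = 5 × 374.0 / 1000 = 1.87
Cohort 2:
  Sum of ASFRs = 218.4 + 344.6 + 370.6 + 128.4 + 24.7 + 2.3 = 1089.0
  TFR = 5 × 1089.0 / 1000 = 5.445
Difference = 1.87 − 5.445 = -3.575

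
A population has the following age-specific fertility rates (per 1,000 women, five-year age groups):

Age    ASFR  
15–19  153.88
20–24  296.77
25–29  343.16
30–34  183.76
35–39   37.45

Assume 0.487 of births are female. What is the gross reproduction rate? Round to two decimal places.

2.47

Proportion female at birth = 0.487.
Sum of ASFRs = 153.88 + 296.77 + 343.16 + 183.76 + 37.45 = 1015.02
TFR = 5 × 1015.02 / 1000 = 5.0751
GRR = 0.487 × 5.0751 = 2.47157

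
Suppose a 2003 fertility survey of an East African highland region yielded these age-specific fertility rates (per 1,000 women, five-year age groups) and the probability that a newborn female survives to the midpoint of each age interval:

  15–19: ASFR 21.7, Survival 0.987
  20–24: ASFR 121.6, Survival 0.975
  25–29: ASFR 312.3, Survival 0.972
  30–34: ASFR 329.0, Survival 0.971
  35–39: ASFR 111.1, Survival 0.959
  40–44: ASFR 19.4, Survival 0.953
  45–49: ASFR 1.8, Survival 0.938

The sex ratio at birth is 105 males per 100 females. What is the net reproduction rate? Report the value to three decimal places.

Proportion female at birth = 100 / (100 + 105) = 0.48780.
Per-age-group product (5 × ASFR × survival probability):
  15–19: 5 × 21.7/1000 × 0.987 = 0.10709
  20–24: 5 × 121.6/1000 × 0.975 = 0.59280
  25–29: 5 × 312.3/1000 × 0.972 = 1.51778
  30–34: 5 × 329.0/1000 × 0.971 = 1.59730
  35–39: 5 × 111.1/1000 × 0.959 = 0.53272
  40–44: 5 × 19.4/1000 × 0.953 = 0.09244
  45–49: 5 × 1.8/1000 × 0.938 = 0.00844
Sum = 4.44857
NRR = 0.48780 × 4.44857 = 2.17001

2.170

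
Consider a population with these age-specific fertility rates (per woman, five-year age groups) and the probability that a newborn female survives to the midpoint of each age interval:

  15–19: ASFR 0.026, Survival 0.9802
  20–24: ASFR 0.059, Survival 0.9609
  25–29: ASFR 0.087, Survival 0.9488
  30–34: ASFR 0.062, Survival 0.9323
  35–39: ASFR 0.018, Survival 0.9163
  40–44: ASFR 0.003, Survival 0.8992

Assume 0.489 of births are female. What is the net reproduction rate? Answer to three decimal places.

0.591

Proportion female at birth = 0.489.
Survival-weighted fertility by age (5·fₓ·Sₓ):
  15–19: 5 × 0.026 × 0.9802 = 0.12743
  20–24: 5 × 0.059 × 0.9609 = 0.28347
  25–29: 5 × 0.087 × 0.9488 = 0.41273
  30–34: 5 × 0.062 × 0.9323 = 0.28901
  35–39: 5 × 0.018 × 0.9163 = 0.08247
  40–44: 5 × 0.003 × 0.8992 = 0.01349
Sum = 1.20860
NRR = 0.489 × 1.20860 = 0.59101
With NRR below 1 the population is below replacement fertility.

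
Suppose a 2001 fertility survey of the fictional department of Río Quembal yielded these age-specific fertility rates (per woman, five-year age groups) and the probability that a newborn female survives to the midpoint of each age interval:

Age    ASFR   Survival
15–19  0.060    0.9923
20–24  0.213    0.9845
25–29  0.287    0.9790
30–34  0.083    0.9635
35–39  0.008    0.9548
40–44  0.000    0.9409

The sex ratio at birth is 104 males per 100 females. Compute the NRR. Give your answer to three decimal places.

Proportion female at birth = 100 / (100 + 104) = 0.49020.
Each age group contributes 5 × ASFR × survival:
  15–19: 5 × 0.060 × 0.9923 = 0.29769
  20–24: 5 × 0.213 × 0.9845 = 1.04849
  25–29: 5 × 0.287 × 0.9790 = 1.40487
  30–34: 5 × 0.083 × 0.9635 = 0.39985
  35–39: 5 × 0.008 × 0.9548 = 0.03819
  40–44: 5 × 0.000 × 0.9409 = 0.00000
Sum = 3.18909
NRR = 0.49020 × 3.18909 = 1.56329
With NRR above 1 the population is above replacement fertility.

1.563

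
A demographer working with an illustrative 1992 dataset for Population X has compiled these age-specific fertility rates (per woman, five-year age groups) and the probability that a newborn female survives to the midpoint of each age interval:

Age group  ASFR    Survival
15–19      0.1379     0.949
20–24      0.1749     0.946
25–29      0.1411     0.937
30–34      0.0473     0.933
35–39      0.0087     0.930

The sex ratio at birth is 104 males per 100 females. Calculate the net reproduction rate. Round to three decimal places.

1.178

Proportion female at birth = 100 / (100 + 104) = 0.49020.
Per-age-group product (5 × ASFR × survival probability):
  15–19: 5 × 0.1379 × 0.949 = 0.65434
  20–24: 5 × 0.1749 × 0.946 = 0.82728
  25–29: 5 × 0.1411 × 0.937 = 0.66105
  30–34: 5 × 0.0473 × 0.933 = 0.22065
  35–39: 5 × 0.0087 × 0.930 = 0.04046
Sum = 2.40378
NRR = 0.49020 × 2.40378 = 1.17833
With NRR above 1 the population is above replacement fertility.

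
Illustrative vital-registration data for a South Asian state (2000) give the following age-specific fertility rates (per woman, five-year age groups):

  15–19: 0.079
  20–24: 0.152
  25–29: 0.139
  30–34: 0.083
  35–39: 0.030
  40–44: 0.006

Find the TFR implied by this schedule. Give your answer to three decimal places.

Sum of ASFRs = 0.079 + 0.152 + 0.139 + 0.083 + 0.030 + 0.006 = 0.489
TFR = 5 × 0.489 = 2.445

2.445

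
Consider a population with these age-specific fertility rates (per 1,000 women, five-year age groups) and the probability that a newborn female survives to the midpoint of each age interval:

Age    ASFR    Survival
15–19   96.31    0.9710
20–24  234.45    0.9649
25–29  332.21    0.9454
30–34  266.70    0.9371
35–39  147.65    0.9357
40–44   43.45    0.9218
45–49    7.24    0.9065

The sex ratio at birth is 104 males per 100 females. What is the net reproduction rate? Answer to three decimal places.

2.619

Proportion female at birth = 100 / (100 + 104) = 0.49020.
Per-age-group product (5 × ASFR × survival probability):
  15–19: 5 × 96.31/1000 × 0.9710 = 0.46759
  20–24: 5 × 234.45/1000 × 0.9649 = 1.13110
  25–29: 5 × 332.21/1000 × 0.9454 = 1.57036
  30–34: 5 × 266.70/1000 × 0.9371 = 1.24962
  35–39: 5 × 147.65/1000 × 0.9357 = 0.69078
  40–44: 5 × 43.45/1000 × 0.9218 = 0.20026
  45–49: 5 × 7.24/1000 × 0.9065 = 0.03282
Sum = 5.34253
NRR = 0.49020 × 5.34253 = 2.61891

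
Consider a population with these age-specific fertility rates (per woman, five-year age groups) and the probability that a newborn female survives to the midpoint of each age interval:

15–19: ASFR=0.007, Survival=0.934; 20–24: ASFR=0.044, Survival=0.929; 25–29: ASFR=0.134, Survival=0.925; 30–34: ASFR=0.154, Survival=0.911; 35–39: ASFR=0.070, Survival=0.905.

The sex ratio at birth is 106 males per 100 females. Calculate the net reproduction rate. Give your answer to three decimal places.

0.910

Proportion female at birth = 100 / (100 + 106) = 0.48544.
Per-age-group product (5 × ASFR × survival probability):
  15–19: 5 × 0.007 × 0.934 = 0.03269
  20–24: 5 × 0.044 × 0.929 = 0.20438
  25–29: 5 × 0.134 × 0.925 = 0.61975
  30–34: 5 × 0.154 × 0.911 = 0.70147
  35–39: 5 × 0.070 × 0.905 = 0.31675
Sum = 1.87504
NRR = 0.48544 × 1.87504 = 0.91022
An NRR under 1 implies long-run decline under these rates.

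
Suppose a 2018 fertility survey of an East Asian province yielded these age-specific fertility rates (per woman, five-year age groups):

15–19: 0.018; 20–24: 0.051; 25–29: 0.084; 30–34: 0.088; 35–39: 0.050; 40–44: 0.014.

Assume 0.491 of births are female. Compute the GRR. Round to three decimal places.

Proportion female at birth = 0.491.
Sum of ASFRs = 0.018 + 0.051 + 0.084 + 0.088 + 0.050 + 0.014 = 0.305
TFR = 5 × 0.305 = 1.525
GRR = 0.491 × 1.525 = 0.74878

0.749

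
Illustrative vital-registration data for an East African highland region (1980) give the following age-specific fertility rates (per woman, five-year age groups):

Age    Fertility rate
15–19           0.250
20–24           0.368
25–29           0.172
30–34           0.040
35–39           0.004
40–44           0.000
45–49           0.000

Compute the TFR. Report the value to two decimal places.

Sum of ASFRs = 0.250 + 0.368 + 0.172 + 0.040 + 0.004 + 0.000 + 0.000 = 0.834
TFR = 5 × 0.834 = 4.17

4.17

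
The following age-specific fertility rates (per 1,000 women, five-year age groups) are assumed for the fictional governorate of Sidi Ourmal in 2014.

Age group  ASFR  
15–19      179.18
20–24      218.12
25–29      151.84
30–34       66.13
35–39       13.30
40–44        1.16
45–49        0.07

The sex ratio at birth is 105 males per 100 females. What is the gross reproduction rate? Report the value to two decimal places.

1.54

Proportion female at birth = 100 / (100 + 105) = 0.48780.
Sum of ASFRs = 179.18 + 218.12 + 151.84 + 66.13 + 13.30 + 1.16 + 0.07 = 629.80
TFR = 5 × 629.80 / 1000 = 3.149
GRR = 0.48780 × 3.149 = 1.53608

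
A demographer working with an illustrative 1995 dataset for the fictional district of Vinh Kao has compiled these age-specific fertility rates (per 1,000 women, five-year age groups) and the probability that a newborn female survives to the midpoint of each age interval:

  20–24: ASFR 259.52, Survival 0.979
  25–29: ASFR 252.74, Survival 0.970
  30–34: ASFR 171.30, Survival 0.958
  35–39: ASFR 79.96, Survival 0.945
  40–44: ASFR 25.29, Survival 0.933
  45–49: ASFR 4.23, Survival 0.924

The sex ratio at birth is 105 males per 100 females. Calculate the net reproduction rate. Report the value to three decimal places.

Proportion female at birth = 100 / (100 + 105) = 0.48780.
Each age group contributes 5 × ASFR × survival:
  20–24: 5 × 259.52/1000 × 0.979 = 1.27035
  25–29: 5 × 252.74/1000 × 0.970 = 1.22579
  30–34: 5 × 171.30/1000 × 0.958 = 0.82053
  35–39: 5 × 79.96/1000 × 0.945 = 0.37781
  40–44: 5 × 25.29/1000 × 0.933 = 0.11798
  45–49: 5 × 4.23/1000 × 0.924 = 0.01954
Sum = 3.83200
NRR = 0.48780 × 3.83200 = 1.86925
NRR > 1, so each generation more than replaces itself.

1.869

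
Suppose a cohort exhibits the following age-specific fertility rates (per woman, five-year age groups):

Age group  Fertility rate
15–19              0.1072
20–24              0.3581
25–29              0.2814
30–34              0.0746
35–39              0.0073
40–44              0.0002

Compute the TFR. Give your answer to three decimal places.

4.144

Sum of ASFRs = 0.1072 + 0.3581 + 0.2814 + 0.0746 + 0.0073 + 0.0002 = 0.8288
TFR = 5 × 0.8288 = 4.144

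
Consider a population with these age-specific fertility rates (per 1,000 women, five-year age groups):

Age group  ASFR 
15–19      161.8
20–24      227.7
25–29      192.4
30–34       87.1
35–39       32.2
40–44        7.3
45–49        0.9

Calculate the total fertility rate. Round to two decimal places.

Sum of ASFRs = 161.8 + 227.7 + 192.4 + 87.1 + 32.2 + 7.3 + 0.9 = 709.4
TFR = 5 × 709.4 / 1000 = 3.547

3.55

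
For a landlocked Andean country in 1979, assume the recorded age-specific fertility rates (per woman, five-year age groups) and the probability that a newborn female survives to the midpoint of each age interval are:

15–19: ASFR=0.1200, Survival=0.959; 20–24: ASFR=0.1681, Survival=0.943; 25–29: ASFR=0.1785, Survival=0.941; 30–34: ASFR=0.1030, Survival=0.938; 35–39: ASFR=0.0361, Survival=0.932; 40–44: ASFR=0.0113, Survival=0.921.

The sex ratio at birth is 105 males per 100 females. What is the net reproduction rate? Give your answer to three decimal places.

Proportion female at birth = 100 / (100 + 105) = 0.48780.
Per-age-group product (5 × ASFR × survival probability):
  15–19: 5 × 0.1200 × 0.959 = 0.57540
  20–24: 5 × 0.1681 × 0.943 = 0.79259
  25–29: 5 × 0.1785 × 0.941 = 0.83984
  30–34: 5 × 0.1030 × 0.938 = 0.48307
  35–39: 5 × 0.0361 × 0.932 = 0.16823
  40–44: 5 × 0.0113 × 0.921 = 0.05204
Sum = 2.91117
NRR = 0.48780 × 2.91117 = 1.42007

1.420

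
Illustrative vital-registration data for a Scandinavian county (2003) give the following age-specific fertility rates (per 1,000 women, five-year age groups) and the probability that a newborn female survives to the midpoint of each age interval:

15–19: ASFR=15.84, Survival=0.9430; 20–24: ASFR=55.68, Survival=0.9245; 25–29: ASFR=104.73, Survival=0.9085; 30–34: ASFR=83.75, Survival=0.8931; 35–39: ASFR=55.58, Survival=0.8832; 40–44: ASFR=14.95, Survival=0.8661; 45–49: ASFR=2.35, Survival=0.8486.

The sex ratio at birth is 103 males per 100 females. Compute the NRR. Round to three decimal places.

Proportion female at birth = 100 / (100 + 103) = 0.49261.
Survival-weighted fertility by age (5·fₓ·Sₓ):
  15–19: 5 × 15.84/1000 × 0.9430 = 0.07469
  20–24: 5 × 55.68/1000 × 0.9245 = 0.25738
  25–29: 5 × 104.73/1000 × 0.9085 = 0.47574
  30–34: 5 × 83.75/1000 × 0.8931 = 0.37399
  35–39: 5 × 55.58/1000 × 0.8832 = 0.24544
  40–44: 5 × 14.95/1000 × 0.8661 = 0.06474
  45–49: 5 × 2.35/1000 × 0.8486 = 0.00997
Sum = 1.50195
NRR = 0.49261 × 1.50195 = 0.73988
An NRR under 1 implies long-run decline under these rates.

0.740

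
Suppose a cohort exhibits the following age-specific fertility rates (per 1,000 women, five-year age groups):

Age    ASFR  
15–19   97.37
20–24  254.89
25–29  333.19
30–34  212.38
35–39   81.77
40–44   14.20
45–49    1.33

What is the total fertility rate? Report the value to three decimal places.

Sum of ASFRs = 97.37 + 254.89 + 333.19 + 212.38 + 81.77 + 14.20 + 1.33 = 995.13
TFR = 5 × 995.13 / 1000 = 4.97565

4.976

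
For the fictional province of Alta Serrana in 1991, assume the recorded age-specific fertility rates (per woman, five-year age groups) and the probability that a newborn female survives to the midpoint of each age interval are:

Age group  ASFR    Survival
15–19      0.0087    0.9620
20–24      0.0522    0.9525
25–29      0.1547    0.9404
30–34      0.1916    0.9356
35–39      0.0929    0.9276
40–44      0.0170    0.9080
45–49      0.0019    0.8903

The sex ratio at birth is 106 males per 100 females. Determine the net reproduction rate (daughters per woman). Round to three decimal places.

Proportion female at birth = 100 / (100 + 106) = 0.48544.
Weighting each age-specific rate by interval width and survival:
  15–19: 5 × 0.0087 × 0.9620 = 0.04185
  20–24: 5 × 0.0522 × 0.9525 = 0.24860
  25–29: 5 × 0.1547 × 0.9404 = 0.72740
  30–34: 5 × 0.1916 × 0.9356 = 0.89630
  35–39: 5 × 0.0929 × 0.9276 = 0.43087
  40–44: 5 × 0.0170 × 0.9080 = 0.07718
  45–49: 5 × 0.0019 × 0.8903 = 0.00846
Sum = 2.43066
NRR = 0.48544 × 2.43066 = 1.17994

1.180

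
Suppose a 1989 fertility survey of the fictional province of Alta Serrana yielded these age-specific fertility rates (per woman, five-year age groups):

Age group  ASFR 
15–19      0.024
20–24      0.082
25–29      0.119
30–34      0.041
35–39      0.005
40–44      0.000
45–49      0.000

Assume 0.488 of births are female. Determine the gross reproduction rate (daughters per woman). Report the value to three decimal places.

Proportion female at birth = 0.488.
Sum of ASFRs = 0.024 + 0.082 + 0.119 + 0.041 + 0.005 + 0.000 + 0.000 = 0.271
TFR = 5 × 0.271 = 1.355
GRR = 0.488 × 1.355 = 0.66124

0.661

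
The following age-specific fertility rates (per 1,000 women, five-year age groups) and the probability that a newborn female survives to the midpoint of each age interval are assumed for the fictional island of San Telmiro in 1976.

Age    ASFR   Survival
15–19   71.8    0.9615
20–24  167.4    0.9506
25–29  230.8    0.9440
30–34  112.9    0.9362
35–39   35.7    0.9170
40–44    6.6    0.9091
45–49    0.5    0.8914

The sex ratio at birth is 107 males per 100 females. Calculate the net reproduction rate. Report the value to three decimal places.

Proportion female at birth = 100 / (100 + 107) = 0.48309.
Survival-weighted fertility by age (5·fₓ·Sₓ):
  15–19: 5 × 71.8/1000 × 0.9615 = 0.34518
  20–24: 5 × 167.4/1000 × 0.9506 = 0.79565
  25–29: 5 × 230.8/1000 × 0.9440 = 1.08938
  30–34: 5 × 112.9/1000 × 0.9362 = 0.52848
  35–39: 5 × 35.7/1000 × 0.9170 = 0.16368
  40–44: 5 × 6.6/1000 × 0.9091 = 0.03000
  45–49: 5 × 0.5/1000 × 0.8914 = 0.00223
Sum = 2.95460
NRR = 0.48309 × 2.95460 = 1.42734

1.427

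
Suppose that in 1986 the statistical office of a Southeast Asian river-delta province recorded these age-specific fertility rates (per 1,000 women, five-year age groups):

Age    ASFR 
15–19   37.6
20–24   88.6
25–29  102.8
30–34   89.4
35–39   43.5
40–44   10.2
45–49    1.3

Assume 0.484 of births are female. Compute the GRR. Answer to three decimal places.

0.904

Proportion female at birth = 0.484.
Sum of ASFRs = 37.6 + 88.6 + 102.8 + 89.4 + 43.5 + 10.2 + 1.3 = 373.4
TFR = 5 × 373.4 / 1000 = 1.867
GRR = 0.484 × 1.867 = 0.90363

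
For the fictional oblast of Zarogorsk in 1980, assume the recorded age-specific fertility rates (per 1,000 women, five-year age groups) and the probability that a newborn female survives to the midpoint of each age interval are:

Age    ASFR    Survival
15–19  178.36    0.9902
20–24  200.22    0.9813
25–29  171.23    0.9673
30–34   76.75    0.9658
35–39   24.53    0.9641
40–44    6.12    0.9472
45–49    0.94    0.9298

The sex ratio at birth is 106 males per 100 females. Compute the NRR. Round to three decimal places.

1.561

Proportion female at birth = 100 / (100 + 106) = 0.48544.
Per-age-group product (5 × ASFR × survival probability):
  15–19: 5 × 178.36/1000 × 0.9902 = 0.88306
  20–24: 5 × 200.22/1000 × 0.9813 = 0.98238
  25–29: 5 × 171.23/1000 × 0.9673 = 0.82815
  30–34: 5 × 76.75/1000 × 0.9658 = 0.37063
  35–39: 5 × 24.53/1000 × 0.9641 = 0.11825
  40–44: 5 × 6.12/1000 × 0.9472 = 0.02898
  45–49: 5 × 0.94/1000 × 0.9298 = 0.00437
Sum = 3.21582
NRR = 0.48544 × 3.21582 = 1.56109
An NRR exceeding 1 indicates intrinsic growth under these rates.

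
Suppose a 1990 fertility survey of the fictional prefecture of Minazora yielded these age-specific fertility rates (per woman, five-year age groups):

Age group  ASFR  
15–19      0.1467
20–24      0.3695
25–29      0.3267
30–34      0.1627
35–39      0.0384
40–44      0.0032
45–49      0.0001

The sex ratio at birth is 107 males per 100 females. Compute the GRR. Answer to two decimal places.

2.53

Proportion female at birth = 100 / (100 + 107) = 0.48309.
Sum of ASFRs = 0.1467 + 0.3695 + 0.3267 + 0.1627 + 0.0384 + 0.0032 + 0.0001 = 1.0473
TFR = 5 × 1.0473 = 5.2365
GRR = 0.48309 × 5.2365 = 2.52970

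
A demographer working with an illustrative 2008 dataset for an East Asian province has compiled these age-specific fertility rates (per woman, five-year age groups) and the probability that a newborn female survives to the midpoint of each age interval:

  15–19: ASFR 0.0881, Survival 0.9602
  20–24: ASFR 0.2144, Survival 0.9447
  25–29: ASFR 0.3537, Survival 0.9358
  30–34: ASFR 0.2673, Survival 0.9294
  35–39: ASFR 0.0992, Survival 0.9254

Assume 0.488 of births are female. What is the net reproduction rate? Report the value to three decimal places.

2.338

Proportion female at birth = 0.488.
Each age group contributes 5 × ASFR × survival:
  15–19: 5 × 0.0881 × 0.9602 = 0.42297
  20–24: 5 × 0.2144 × 0.9447 = 1.01272
  25–29: 5 × 0.3537 × 0.9358 = 1.65496
  30–34: 5 × 0.2673 × 0.9294 = 1.24214
  35–39: 5 × 0.0992 × 0.9254 = 0.45900
Sum = 4.79179
NRR = 0.488 × 4.79179 = 2.33839
With NRR above 1 the population is above replacement fertility.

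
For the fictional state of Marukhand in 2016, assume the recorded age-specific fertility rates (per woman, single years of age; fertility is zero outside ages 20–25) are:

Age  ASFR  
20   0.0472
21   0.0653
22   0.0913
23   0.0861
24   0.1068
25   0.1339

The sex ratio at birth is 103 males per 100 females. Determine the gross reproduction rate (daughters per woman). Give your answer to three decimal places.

0.261

Proportion female at birth = 100 / (100 + 103) = 0.49261.
Sum of ASFRs = 0.0472 + 0.0653 + 0.0913 + 0.0861 + 0.1068 + 0.1339 = 0.5306
TFR = 0.5306
GRR = 0.49261 × 0.5306 = 0.26138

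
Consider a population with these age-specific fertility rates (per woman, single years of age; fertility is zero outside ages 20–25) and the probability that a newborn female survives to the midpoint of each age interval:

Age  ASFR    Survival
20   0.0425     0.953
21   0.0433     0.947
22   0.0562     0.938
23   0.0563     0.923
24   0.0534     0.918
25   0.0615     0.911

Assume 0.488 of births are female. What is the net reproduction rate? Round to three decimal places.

Proportion female at birth = 0.488.
Survival-weighted fertility by age (1·fₓ·Sₓ):
  20: 1 × 0.0425 × 0.953 = 0.04050
  21: 1 × 0.0433 × 0.947 = 0.04101
  22: 1 × 0.0562 × 0.938 = 0.05272
  23: 1 × 0.0563 × 0.923 = 0.05196
  24: 1 × 0.0534 × 0.918 = 0.04902
  25: 1 × 0.0615 × 0.911 = 0.05603
Sum = 0.29124
NRR = 0.488 × 0.29124 = 0.14213

0.142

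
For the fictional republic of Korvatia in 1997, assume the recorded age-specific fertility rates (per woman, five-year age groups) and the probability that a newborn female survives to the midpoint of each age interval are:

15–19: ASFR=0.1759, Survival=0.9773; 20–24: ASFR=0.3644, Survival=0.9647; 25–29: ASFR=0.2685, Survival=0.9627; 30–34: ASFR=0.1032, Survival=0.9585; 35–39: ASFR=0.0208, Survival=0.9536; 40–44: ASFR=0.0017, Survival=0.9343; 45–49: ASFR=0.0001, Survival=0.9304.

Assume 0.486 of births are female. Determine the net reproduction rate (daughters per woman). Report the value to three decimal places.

2.193

Proportion female at birth = 0.486.
Per-age-group product (5 × ASFR × survival probability):
  15–19: 5 × 0.1759 × 0.9773 = 0.85954
  20–24: 5 × 0.3644 × 0.9647 = 1.75768
  25–29: 5 × 0.2685 × 0.9627 = 1.29242
  30–34: 5 × 0.1032 × 0.9585 = 0.49459
  35–39: 5 × 0.0208 × 0.9536 = 0.09917
  40–44: 5 × 0.0017 × 0.9343 = 0.00794
  45–49: 5 × 0.0001 × 0.9304 = 0.00047
Sum = 4.51181
NRR = 0.486 × 4.51181 = 2.19274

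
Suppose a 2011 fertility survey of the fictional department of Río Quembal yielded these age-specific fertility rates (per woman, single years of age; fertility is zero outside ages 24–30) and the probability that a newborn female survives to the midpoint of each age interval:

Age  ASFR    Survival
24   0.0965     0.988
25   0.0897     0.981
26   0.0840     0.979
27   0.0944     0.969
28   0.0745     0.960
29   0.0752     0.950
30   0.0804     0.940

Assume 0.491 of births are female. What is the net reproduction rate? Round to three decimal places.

Proportion female at birth = 0.491.
Each age group contributes 1 × ASFR × survival:
  24: 1 × 0.0965 × 0.988 = 0.09534
  25: 1 × 0.0897 × 0.981 = 0.08800
  26: 1 × 0.0840 × 0.979 = 0.08224
  27: 1 × 0.0944 × 0.969 = 0.09147
  28: 1 × 0.0745 × 0.960 = 0.07152
  29: 1 × 0.0752 × 0.950 = 0.07144
  30: 1 × 0.0804 × 0.940 = 0.07558
Sum = 0.57559
NRR = 0.491 × 0.57559 = 0.28261
NRR < 1, so the cohort does not fully replace itself.

0.283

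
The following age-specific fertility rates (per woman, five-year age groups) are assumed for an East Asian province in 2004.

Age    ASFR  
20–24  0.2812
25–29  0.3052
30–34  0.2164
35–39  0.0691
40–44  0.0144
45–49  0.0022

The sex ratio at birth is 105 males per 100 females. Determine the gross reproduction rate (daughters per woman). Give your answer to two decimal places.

2.17

Proportion female at birth = 100 / (100 + 105) = 0.48780.
Sum of ASFRs = 0.2812 + 0.3052 + 0.2164 + 0.0691 + 0.0144 + 0.0022 = 0.8885
TFR = 5 × 0.8885 = 4.4425
GRR = 0.48780 × 4.4425 = 2.16705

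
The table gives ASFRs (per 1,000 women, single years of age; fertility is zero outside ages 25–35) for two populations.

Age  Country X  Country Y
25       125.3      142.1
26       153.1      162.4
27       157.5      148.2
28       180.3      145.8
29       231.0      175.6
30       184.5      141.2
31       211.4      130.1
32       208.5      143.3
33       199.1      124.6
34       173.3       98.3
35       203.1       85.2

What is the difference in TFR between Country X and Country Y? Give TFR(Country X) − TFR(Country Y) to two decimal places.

Country X:
  Sum of ASFRs = 125.3 + 153.1 + 157.5 + 180.3 + 231.0 + 184.5 + 211.4 + 208.5 + 199.1 + 173.3 + 203.1 = 2027.1
  TFR = 2027.1 / 1000 = 2.0271
Country Y:
  Sum of ASFRs = 142.1 + 162.4 + 148.2 + 145.8 + 175.6 + 141.2 + 130.1 + 143.3 + 124.6 + 98.3 + 85.2 = 1496.8
  TFR = 1496.8 / 1000 = 1.4968
Difference = 2.0271 − 1.4968 = 0.5303

0.53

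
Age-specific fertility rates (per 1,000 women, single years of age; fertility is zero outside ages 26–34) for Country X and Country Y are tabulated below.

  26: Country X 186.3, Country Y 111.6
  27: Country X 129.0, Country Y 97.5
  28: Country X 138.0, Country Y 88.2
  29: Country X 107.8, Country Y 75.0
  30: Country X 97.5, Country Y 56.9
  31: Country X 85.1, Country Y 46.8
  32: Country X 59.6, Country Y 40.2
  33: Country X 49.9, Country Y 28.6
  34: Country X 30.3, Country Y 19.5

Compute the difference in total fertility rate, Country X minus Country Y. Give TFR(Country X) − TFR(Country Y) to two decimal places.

0.32

Country X:
  Sum of ASFRs = 186.3 + 129.0 + 138.0 + 107.8 + 97.5 + 85.1 + 59.6 + 49.9 + 30.3 = 883.5
  TFR = 883.5 / 1000 = 0.8835
Country Y:
  Sum of ASFRs = 111.6 + 97.5 + 88.2 + 75.0 + 56.9 + 46.8 + 40.2 + 28.6 + 19.5 = 564.3
  TFR = 564.3 / 1000 = 0.5643
Difference = 0.8835 − 0.5643 = 0.3192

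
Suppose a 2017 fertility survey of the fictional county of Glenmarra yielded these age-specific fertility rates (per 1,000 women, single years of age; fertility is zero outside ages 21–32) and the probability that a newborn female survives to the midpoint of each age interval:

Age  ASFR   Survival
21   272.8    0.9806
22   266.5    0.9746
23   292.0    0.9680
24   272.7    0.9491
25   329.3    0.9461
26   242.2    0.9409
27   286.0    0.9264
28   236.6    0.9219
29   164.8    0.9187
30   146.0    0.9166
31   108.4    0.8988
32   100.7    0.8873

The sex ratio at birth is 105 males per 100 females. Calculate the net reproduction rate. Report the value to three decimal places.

1.250

Proportion female at birth = 100 / (100 + 105) = 0.48780.
Per-age-group product (1 × ASFR × survival probability):
  21: 1 × 272.8/1000 × 0.9806 = 0.26751
  22: 1 × 266.5/1000 × 0.9746 = 0.25973
  23: 1 × 292.0/1000 × 0.9680 = 0.28266
  24: 1 × 272.7/1000 × 0.9491 = 0.25882
  25: 1 × 329.3/1000 × 0.9461 = 0.31155
  26: 1 × 242.2/1000 × 0.9409 = 0.22789
  27: 1 × 286.0/1000 × 0.9264 = 0.26495
  28: 1 × 236.6/1000 × 0.9219 = 0.21812
  29: 1 × 164.8/1000 × 0.9187 = 0.15140
  30: 1 × 146.0/1000 × 0.9166 = 0.13382
  31: 1 × 108.4/1000 × 0.8988 = 0.09743
  32: 1 × 100.7/1000 × 0.8873 = 0.08935
Sum = 2.56323
NRR = 0.48780 × 2.56323 = 1.25034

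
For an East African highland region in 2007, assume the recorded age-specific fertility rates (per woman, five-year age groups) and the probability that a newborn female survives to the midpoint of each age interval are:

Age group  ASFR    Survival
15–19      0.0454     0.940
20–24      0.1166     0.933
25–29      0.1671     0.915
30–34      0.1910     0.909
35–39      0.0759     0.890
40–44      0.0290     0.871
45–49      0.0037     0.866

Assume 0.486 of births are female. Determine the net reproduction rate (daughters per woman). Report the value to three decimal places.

1.395

Proportion female at birth = 0.486.
Survival-weighted fertility by age (5·fₓ·Sₓ):
  15–19: 5 × 0.0454 × 0.940 = 0.21338
  20–24: 5 × 0.1166 × 0.933 = 0.54394
  25–29: 5 × 0.1671 × 0.915 = 0.76448
  30–34: 5 × 0.1910 × 0.909 = 0.86810
  35–39: 5 × 0.0759 × 0.890 = 0.33776
  40–44: 5 × 0.0290 × 0.871 = 0.12630
  45–49: 5 × 0.0037 × 0.866 = 0.01602
Sum = 2.86998
NRR = 0.486 × 2.86998 = 1.39481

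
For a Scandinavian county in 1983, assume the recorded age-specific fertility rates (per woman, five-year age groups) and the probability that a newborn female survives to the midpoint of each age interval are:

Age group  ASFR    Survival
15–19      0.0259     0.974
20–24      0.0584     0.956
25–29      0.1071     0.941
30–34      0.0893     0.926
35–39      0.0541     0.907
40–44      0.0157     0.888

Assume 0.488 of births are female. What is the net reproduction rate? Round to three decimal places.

Proportion female at birth = 0.488.
Per-age-group product (5 × ASFR × survival probability):
  15–19: 5 × 0.0259 × 0.974 = 0.12613
  20–24: 5 × 0.0584 × 0.956 = 0.27915
  25–29: 5 × 0.1071 × 0.941 = 0.50391
  30–34: 5 × 0.0893 × 0.926 = 0.41346
  35–39: 5 × 0.0541 × 0.907 = 0.24534
  40–44: 5 × 0.0157 × 0.888 = 0.06971
Sum = 1.63770
NRR = 0.488 × 1.63770 = 0.79920

0.799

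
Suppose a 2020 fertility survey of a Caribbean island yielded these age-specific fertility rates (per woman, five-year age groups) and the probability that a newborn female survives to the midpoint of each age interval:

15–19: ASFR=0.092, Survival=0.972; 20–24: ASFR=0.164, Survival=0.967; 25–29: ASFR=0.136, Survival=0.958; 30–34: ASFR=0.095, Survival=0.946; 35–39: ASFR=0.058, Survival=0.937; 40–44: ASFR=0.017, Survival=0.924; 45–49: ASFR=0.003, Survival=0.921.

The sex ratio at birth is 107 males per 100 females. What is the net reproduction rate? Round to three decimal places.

Proportion female at birth = 100 / (100 + 107) = 0.48309.
Each age group contributes 5 × ASFR × survival:
  15–19: 5 × 0.092 × 0.972 = 0.44712
  20–24: 5 × 0.164 × 0.967 = 0.79294
  25–29: 5 × 0.136 × 0.958 = 0.65144
  30–34: 5 × 0.095 × 0.946 = 0.44935
  35–39: 5 × 0.058 × 0.937 = 0.27173
  40–44: 5 × 0.017 × 0.924 = 0.07854
  45–49: 5 × 0.003 × 0.921 = 0.01382
Sum = 2.70494
NRR = 0.48309 × 2.70494 = 1.30673
NRR > 1, so each generation more than replaces itself.

1.307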